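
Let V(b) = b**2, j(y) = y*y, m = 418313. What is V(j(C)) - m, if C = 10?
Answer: -408313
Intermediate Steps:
j(y) = y**2
V(j(C)) - m = (10**2)**2 - 1*418313 = 100**2 - 418313 = 10000 - 418313 = -408313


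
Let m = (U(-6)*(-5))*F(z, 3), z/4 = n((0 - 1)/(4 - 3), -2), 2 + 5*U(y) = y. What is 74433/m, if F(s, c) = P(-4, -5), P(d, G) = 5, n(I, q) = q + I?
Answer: 74433/40 ≈ 1860.8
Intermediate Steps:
U(y) = -2/5 + y/5
n(I, q) = I + q
z = -12 (z = 4*((0 - 1)/(4 - 3) - 2) = 4*(-1/1 - 2) = 4*(-1*1 - 2) = 4*(-1 - 2) = 4*(-3) = -12)
F(s, c) = 5
m = 40 (m = ((-2/5 + (1/5)*(-6))*(-5))*5 = ((-2/5 - 6/5)*(-5))*5 = -8/5*(-5)*5 = 8*5 = 40)
74433/m = 74433/40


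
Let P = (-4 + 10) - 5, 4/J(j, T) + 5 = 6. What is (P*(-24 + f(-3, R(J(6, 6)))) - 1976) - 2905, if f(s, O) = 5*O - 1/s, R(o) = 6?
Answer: -14624/3 ≈ -4874.7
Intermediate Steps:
J(j, T) = 4 (J(j, T) = 4/(-5 + 6) = 4/1 = 4*1 = 4)
P = 1 (P = 6 - 5 = 1)
f(s, O) = -1/s + 5*O
(P*(-24 + f(-3, R(J(6, 6)))) - 1976) - 2905 = (1*(-24 + (-1/(-3) + 5*6)) - 1976) - 2905 = (1*(-24 + (-1*(-⅓) + 30)) - 1976) - 2905 = (1*(-24 + (⅓ + 30)) - 1976) - 2905 = (1*(-24 + 91/3) - 1976) - 2905 = (1*(19/3) - 1976) - 2905 = (19/3 - 1976) - 2905 = -5909/3 - 2905 = -14624/3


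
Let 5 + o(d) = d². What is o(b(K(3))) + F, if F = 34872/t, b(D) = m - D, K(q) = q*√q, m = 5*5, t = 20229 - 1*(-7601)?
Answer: 9020441/13915 - 150*√3 ≈ 388.45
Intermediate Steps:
t = 27830 (t = 20229 + 7601 = 27830)
m = 25
K(q) = q^(3/2)
b(D) = 25 - D
o(d) = -5 + d²
F = 17436/13915 (F = 34872/27830 = 34872*(1/27830) = 17436/13915 ≈ 1.2530)
o(b(K(3))) + F = (-5 + (25 - 3^(3/2))²) + 17436/13915 = (-5 + (25 - 3*√3)²) + 17436/13915 = -52139/13915 + (25 - 3*√3)²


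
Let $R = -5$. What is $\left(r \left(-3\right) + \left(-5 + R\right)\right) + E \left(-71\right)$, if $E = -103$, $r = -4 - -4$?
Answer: $7303$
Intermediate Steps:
$r = 0$ ($r = -4 + 4 = 0$)
$\left(r \left(-3\right) + \left(-5 + R\right)\right) + E \left(-71\right) = \left(0 \left(-3\right) - 10\right) - -7313 = \left(0 - 10\right) + 7313 = -10 + 7313 = 7303$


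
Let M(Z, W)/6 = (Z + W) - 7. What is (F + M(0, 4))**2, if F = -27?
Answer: 2025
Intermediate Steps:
M(Z, W) = -42 + 6*W + 6*Z (M(Z, W) = 6*((Z + W) - 7) = 6*((W + Z) - 7) = 6*(-7 + W + Z) = -42 + 6*W + 6*Z)
(F + M(0, 4))**2 = (-27 + (-42 + 6*4 + 6*0))**2 = (-27 + (-42 + 24 + 0))**2 = (-27 - 18)**2 = (-45)**2 = 2025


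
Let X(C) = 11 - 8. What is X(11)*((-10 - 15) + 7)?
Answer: -54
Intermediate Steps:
X(C) = 3
X(11)*((-10 - 15) + 7) = 3*((-10 - 15) + 7) = 3*(-25 + 7) = 3*(-18) = -54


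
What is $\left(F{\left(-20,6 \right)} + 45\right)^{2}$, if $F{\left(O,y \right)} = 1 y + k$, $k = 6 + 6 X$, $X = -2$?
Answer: $2025$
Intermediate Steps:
$k = -6$ ($k = 6 + 6 \left(-2\right) = 6 - 12 = -6$)
$F{\left(O,y \right)} = -6 + y$ ($F{\left(O,y \right)} = 1 y - 6 = y - 6 = -6 + y$)
$\left(F{\left(-20,6 \right)} + 45\right)^{2} = \left(\left(-6 + 6\right) + 45\right)^{2} = \left(0 + 45\right)^{2} = 45^{2} = 2025$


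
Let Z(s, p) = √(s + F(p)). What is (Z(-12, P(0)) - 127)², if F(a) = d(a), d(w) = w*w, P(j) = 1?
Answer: (127 - I*√11)² ≈ 16118.0 - 842.42*I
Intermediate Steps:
d(w) = w²
F(a) = a²
Z(s, p) = √(s + p²)
(Z(-12, P(0)) - 127)² = (√(-12 + 1²) - 127)² = (√(-12 + 1) - 127)² = (√(-11) - 127)² = (I*√11 - 127)² = (-127 + I*√11)²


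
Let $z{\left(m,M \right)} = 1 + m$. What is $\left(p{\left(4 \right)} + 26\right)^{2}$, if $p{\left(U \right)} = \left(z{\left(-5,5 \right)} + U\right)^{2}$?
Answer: $676$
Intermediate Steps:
$p{\left(U \right)} = \left(-4 + U\right)^{2}$ ($p{\left(U \right)} = \left(\left(1 - 5\right) + U\right)^{2} = \left(-4 + U\right)^{2}$)
$\left(p{\left(4 \right)} + 26\right)^{2} = \left(\left(-4 + 4\right)^{2} + 26\right)^{2} = \left(0^{2} + 26\right)^{2} = \left(0 + 26\right)^{2} = 26^{2} = 676$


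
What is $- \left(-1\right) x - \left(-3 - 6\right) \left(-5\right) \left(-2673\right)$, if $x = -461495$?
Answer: $-341210$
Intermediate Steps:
$- \left(-1\right) x - \left(-3 - 6\right) \left(-5\right) \left(-2673\right) = - \left(-1\right) \left(-461495\right) - \left(-3 - 6\right) \left(-5\right) \left(-2673\right) = \left(-1\right) 461495 - \left(-9\right) \left(-5\right) \left(-2673\right) = -461495 - 45 \left(-2673\right) = -461495 - -120285 = -461495 + 120285 = -341210$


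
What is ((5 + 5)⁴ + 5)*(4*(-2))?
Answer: -80040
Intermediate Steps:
((5 + 5)⁴ + 5)*(4*(-2)) = (10⁴ + 5)*(-8) = (10000 + 5)*(-8) = 10005*(-8) = -80040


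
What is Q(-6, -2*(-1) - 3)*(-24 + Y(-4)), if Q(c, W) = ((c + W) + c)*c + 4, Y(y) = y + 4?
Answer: -1968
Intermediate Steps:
Y(y) = 4 + y
Q(c, W) = 4 + c*(W + 2*c) (Q(c, W) = ((W + c) + c)*c + 4 = (W + 2*c)*c + 4 = c*(W + 2*c) + 4 = 4 + c*(W + 2*c))
Q(-6, -2*(-1) - 3)*(-24 + Y(-4)) = (4 + 2*(-6)² + (-2*(-1) - 3)*(-6))*(-24 + (4 - 4)) = (4 + 2*36 + (2 - 3)*(-6))*(-24 + 0) = (4 + 72 - 1*(-6))*(-24) = (4 + 72 + 6)*(-24) = 82*(-24) = -1968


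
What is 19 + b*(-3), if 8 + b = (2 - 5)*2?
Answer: 61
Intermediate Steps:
b = -14 (b = -8 + (2 - 5)*2 = -8 - 3*2 = -8 - 6 = -14)
19 + b*(-3) = 19 - 14*(-3) = 19 + 42 = 61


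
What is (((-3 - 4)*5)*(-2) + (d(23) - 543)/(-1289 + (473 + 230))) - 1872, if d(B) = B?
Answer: -527726/293 ≈ -1801.1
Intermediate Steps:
(((-3 - 4)*5)*(-2) + (d(23) - 543)/(-1289 + (473 + 230))) - 1872 = (((-3 - 4)*5)*(-2) + (23 - 543)/(-1289 + (473 + 230))) - 1872 = (-7*5*(-2) - 520/(-1289 + 703)) - 1872 = (-35*(-2) - 520/(-586)) - 1872 = (70 - 520*(-1/586)) - 1872 = (70 + 260/293) - 1872 = 20770/293 - 1872 = -527726/293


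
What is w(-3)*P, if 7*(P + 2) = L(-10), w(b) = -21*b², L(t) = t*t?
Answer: -2322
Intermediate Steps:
L(t) = t²
P = 86/7 (P = -2 + (⅐)*(-10)² = -2 + (⅐)*100 = -2 + 100/7 = 86/7 ≈ 12.286)
w(-3)*P = -21*(-3)²*(86/7) = -21*9*(86/7) = -189*86/7 = -2322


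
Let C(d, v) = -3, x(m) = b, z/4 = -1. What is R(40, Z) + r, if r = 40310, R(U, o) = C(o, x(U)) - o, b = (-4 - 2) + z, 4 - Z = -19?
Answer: 40284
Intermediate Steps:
Z = 23 (Z = 4 - 1*(-19) = 4 + 19 = 23)
z = -4 (z = 4*(-1) = -4)
b = -10 (b = (-4 - 2) - 4 = -6 - 4 = -10)
x(m) = -10
R(U, o) = -3 - o
R(40, Z) + r = (-3 - 1*23) + 40310 = (-3 - 23) + 40310 = -26 + 40310 = 40284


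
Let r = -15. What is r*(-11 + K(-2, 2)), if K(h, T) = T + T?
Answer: 105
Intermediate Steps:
K(h, T) = 2*T
r*(-11 + K(-2, 2)) = -15*(-11 + 2*2) = -15*(-11 + 4) = -15*(-7) = 105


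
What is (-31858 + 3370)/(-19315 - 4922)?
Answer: 9496/8079 ≈ 1.1754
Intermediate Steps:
(-31858 + 3370)/(-19315 - 4922) = -28488/(-24237) = -28488*(-1/24237) = 9496/8079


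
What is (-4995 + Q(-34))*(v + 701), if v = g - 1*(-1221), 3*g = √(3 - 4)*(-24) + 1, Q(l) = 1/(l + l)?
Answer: -1958824987/204 + 679322*I/17 ≈ -9.6021e+6 + 39960.0*I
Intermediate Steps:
Q(l) = 1/(2*l)
g = ⅓ - 8*I (g = (√(3 - 4)*(-24) + 1)/3 = (√(-1)*(-24) + 1)/3 = (I*(-24) + 1)/3 = (-24*I + 1)/3 = (1 - 24*I)/3 = ⅓ - 8*I ≈ 0.33333 - 8.0*I)
v = 3664/3 - 8*I (v = (⅓ - 8*I) - 1*(-1221) = (⅓ - 8*I) + 1221 = 3664/3 - 8*I ≈ 1221.3 - 8.0*I)
(-4995 + Q(-34))*(v + 701) = (-4995 + (½)/(-34))*((3664/3 - 8*I) + 701) = (-4995 + (½)*(-1/34))*(5767/3 - 8*I) = (-4995 - 1/68)*(5767/3 - 8*I) = -339661*(5767/3 - 8*I)/68 = -1958824987/204 + 679322*I/17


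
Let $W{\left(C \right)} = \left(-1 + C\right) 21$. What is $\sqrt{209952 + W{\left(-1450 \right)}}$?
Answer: $\sqrt{179481} \approx 423.65$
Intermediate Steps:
$W{\left(C \right)} = -21 + 21 C$
$\sqrt{209952 + W{\left(-1450 \right)}} = \sqrt{209952 + \left(-21 + 21 \left(-1450\right)\right)} = \sqrt{209952 - 30471} = \sqrt{179481}$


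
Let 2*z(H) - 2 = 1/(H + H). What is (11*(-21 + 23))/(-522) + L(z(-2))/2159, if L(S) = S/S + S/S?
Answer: -23227/563499 ≈ -0.041219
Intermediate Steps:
z(H) = 1 + 1/(4*H) (z(H) = 1 + 1/(2*(H + H)) = 1 + 1/(2*((2*H))) = 1 + (1/(2*H))/2 = 1 + 1/(4*H))
L(S) = 2 (L(S) = 1 + 1 = 2)
(11*(-21 + 23))/(-522) + L(z(-2))/2159 = (11*(-21 + 23))/(-522) + 2/2159 = (11*2)*(-1/522) + 2*(1/2159) = 22*(-1/522) + 2/2159 = -11/261 + 2/2159 = -23227/563499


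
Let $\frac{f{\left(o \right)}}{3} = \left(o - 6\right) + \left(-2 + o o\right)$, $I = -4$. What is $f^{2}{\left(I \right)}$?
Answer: $144$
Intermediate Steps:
$f{\left(o \right)} = -24 + 3 o + 3 o^{2}$ ($f{\left(o \right)} = 3 \left(\left(o - 6\right) + \left(-2 + o o\right)\right) = 3 \left(\left(-6 + o\right) + \left(-2 + o^{2}\right)\right) = 3 \left(-8 + o + o^{2}\right) = -24 + 3 o + 3 o^{2}$)
$f^{2}{\left(I \right)} = \left(-24 + 3 \left(-4\right) + 3 \left(-4\right)^{2}\right)^{2} = \left(-24 - 12 + 3 \cdot 16\right)^{2} = \left(-24 - 12 + 48\right)^{2} = 12^{2} = 144$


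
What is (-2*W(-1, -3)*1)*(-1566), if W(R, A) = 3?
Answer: 9396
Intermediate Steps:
(-2*W(-1, -3)*1)*(-1566) = (-2*3*1)*(-1566) = -6*1*(-1566) = -6*(-1566) = 9396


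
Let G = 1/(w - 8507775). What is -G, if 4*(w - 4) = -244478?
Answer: 2/17137781 ≈ 1.1670e-7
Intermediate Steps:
w = -122231/2 (w = 4 + (¼)*(-244478) = 4 - 122239/2 = -122231/2 ≈ -61116.)
G = -2/17137781 (G = 1/(-122231/2 - 8507775) = 1/(-17137781/2) = -2/17137781 ≈ -1.1670e-7)
-G = -1*(-2/17137781) = 2/17137781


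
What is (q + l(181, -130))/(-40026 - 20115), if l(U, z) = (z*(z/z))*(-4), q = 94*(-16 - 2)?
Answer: 1172/60141 ≈ 0.019488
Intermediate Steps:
q = -1692 (q = 94*(-18) = -1692)
l(U, z) = -4*z (l(U, z) = (z*1)*(-4) = z*(-4) = -4*z)
(q + l(181, -130))/(-40026 - 20115) = (-1692 - 4*(-130))/(-40026 - 20115) = (-1692 + 520)/(-60141) = -1172*(-1/60141) = 1172/60141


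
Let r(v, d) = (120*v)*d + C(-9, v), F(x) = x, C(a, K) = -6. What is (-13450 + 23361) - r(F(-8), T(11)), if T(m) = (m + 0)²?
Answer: 126077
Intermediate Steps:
T(m) = m²
r(v, d) = -6 + 120*d*v (r(v, d) = (120*v)*d - 6 = 120*d*v - 6 = -6 + 120*d*v)
(-13450 + 23361) - r(F(-8), T(11)) = (-13450 + 23361) - (-6 + 120*11²*(-8)) = 9911 - (-6 + 120*121*(-8)) = 9911 - (-6 - 116160) = 9911 - 1*(-116166) = 9911 + 116166 = 126077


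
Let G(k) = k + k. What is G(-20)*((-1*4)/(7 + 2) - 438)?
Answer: 157840/9 ≈ 17538.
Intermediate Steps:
G(k) = 2*k
G(-20)*((-1*4)/(7 + 2) - 438) = (2*(-20))*((-1*4)/(7 + 2) - 438) = -40*(-4/9 - 438) = -40*(-3946/9) = 157840/9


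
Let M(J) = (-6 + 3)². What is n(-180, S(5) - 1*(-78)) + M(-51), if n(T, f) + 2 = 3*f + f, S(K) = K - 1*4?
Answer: 323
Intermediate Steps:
S(K) = -4 + K (S(K) = K - 4 = -4 + K)
M(J) = 9 (M(J) = (-3)² = 9)
n(T, f) = -2 + 4*f (n(T, f) = -2 + (3*f + f) = -2 + 4*f)
n(-180, S(5) - 1*(-78)) + M(-51) = (-2 + 4*((-4 + 5) - 1*(-78))) + 9 = (-2 + 4*(1 + 78)) + 9 = (-2 + 4*79) + 9 = (-2 + 316) + 9 = 314 + 9 = 323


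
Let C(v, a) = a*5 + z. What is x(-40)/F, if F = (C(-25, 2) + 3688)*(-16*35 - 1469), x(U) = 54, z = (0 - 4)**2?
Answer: -9/1255951 ≈ -7.1659e-6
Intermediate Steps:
z = 16 (z = (-4)**2 = 16)
C(v, a) = 16 + 5*a (C(v, a) = a*5 + 16 = 5*a + 16 = 16 + 5*a)
F = -7535706 (F = ((16 + 5*2) + 3688)*(-16*35 - 1469) = ((16 + 10) + 3688)*(-560 - 1469) = (26 + 3688)*(-2029) = 3714*(-2029) = -7535706)
x(-40)/F = 54/(-7535706) = 54*(-1/7535706) = -9/1255951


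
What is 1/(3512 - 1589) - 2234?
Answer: -4295981/1923 ≈ -2234.0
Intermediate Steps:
1/(3512 - 1589) - 2234 = 1/1923 - 2234 = -4295981/1923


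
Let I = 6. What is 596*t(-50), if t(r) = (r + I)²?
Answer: 1153856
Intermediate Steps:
t(r) = (6 + r)² (t(r) = (r + 6)² = (6 + r)²)
596*t(-50) = 596*(6 - 50)² = 596*(-44)² = 596*1936 = 1153856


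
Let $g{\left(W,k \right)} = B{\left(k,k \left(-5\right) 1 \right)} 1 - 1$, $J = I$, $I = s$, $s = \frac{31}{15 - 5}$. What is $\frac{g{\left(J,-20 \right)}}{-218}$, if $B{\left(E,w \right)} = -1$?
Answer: $\frac{1}{109} \approx 0.0091743$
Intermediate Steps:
$s = \frac{31}{10}$ ($s = \frac{31}{15 - 5} = \frac{31}{10} \approx 3.1$)
$I = \frac{31}{10} \approx 3.1$
$J = \frac{31}{10} \approx 3.1$
$g{\left(W,k \right)} = -2$ ($g{\left(W,k \right)} = \left(-1\right) 1 - 1 = -1 - 1 = -2$)
$\frac{g{\left(J,-20 \right)}}{-218} = - \frac{2}{-218} = \left(-2\right) \left(- \frac{1}{218}\right) = \frac{1}{109}$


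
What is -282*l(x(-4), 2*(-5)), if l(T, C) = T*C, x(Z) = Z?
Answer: -11280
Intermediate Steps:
l(T, C) = C*T
-282*l(x(-4), 2*(-5)) = -282*2*(-5)*(-4) = -(-2820)*(-4) = -282*40 = -11280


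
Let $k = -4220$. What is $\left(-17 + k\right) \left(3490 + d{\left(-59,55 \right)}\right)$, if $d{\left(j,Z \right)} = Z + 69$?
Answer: $-15312518$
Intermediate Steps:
$d{\left(j,Z \right)} = 69 + Z$
$\left(-17 + k\right) \left(3490 + d{\left(-59,55 \right)}\right) = \left(-17 - 4220\right) \left(3490 + \left(69 + 55\right)\right) = - 4237 \left(3490 + 124\right) = \left(-4237\right) 3614 = -15312518$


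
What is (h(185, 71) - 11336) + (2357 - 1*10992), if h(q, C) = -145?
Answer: -20116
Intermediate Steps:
(h(185, 71) - 11336) + (2357 - 1*10992) = (-145 - 11336) + (2357 - 1*10992) = -11481 + (2357 - 10992) = -11481 - 8635 = -20116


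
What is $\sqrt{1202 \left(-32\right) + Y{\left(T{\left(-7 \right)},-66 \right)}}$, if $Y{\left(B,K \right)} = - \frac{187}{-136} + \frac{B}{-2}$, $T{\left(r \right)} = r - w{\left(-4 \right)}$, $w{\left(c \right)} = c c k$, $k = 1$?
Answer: $\frac{i \sqrt{615218}}{4} \approx 196.09 i$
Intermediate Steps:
$w{\left(c \right)} = c^{2}$ ($w{\left(c \right)} = c c 1 = c^{2} \cdot 1 = c^{2}$)
$T{\left(r \right)} = -16 + r$ ($T{\left(r \right)} = r - \left(-4\right)^{2} = r - 16 = -16 + r$)
$Y{\left(B,K \right)} = \frac{11}{8} - \frac{B}{2}$ ($Y{\left(B,K \right)} = \left(-187\right) \left(- \frac{1}{136}\right) + B \left(- \frac{1}{2}\right) = \frac{11}{8} - \frac{B}{2}$)
$\sqrt{1202 \left(-32\right) + Y{\left(T{\left(-7 \right)},-66 \right)}} = \sqrt{1202 \left(-32\right) - \left(- \frac{11}{8} + \frac{-16 - 7}{2}\right)} = \sqrt{-38464 + \left(\frac{11}{8} - - \frac{23}{2}\right)} = \sqrt{-38464 + \left(\frac{11}{8} + \frac{23}{2}\right)} = \sqrt{-38464 + \frac{103}{8}} = \sqrt{- \frac{307609}{8}} = \frac{i \sqrt{615218}}{4}$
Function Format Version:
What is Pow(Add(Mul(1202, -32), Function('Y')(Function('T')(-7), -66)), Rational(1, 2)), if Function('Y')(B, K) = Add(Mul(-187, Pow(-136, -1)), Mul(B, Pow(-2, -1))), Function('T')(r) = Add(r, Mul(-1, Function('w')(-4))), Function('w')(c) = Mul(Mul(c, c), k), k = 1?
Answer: Mul(Rational(1, 4), I, Pow(615218, Rational(1, 2))) ≈ Mul(196.09, I)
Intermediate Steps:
Function('w')(c) = Pow(c, 2) (Function('w')(c) = Mul(Mul(c, c), 1) = Mul(Pow(c, 2), 1) = Pow(c, 2))
Function('T')(r) = Add(-16, r) (Function('T')(r) = Add(r, Mul(-1, Pow(-4, 2))) = Add(r, Mul(-1, 16)) = Add(r, -16) = Add(-16, r))
Function('Y')(B, K) = Add(Rational(11, 8), Mul(Rational(-1, 2), B)) (Function('Y')(B, K) = Add(Mul(-187, Rational(-1, 136)), Mul(B, Rational(-1, 2))) = Add(Rational(11, 8), Mul(Rational(-1, 2), B)))
Pow(Add(Mul(1202, -32), Function('Y')(Function('T')(-7), -66)), Rational(1, 2)) = Pow(Add(Mul(1202, -32), Add(Rational(11, 8), Mul(Rational(-1, 2), Add(-16, -7)))), Rational(1, 2)) = Pow(Add(-38464, Add(Rational(11, 8), Mul(Rational(-1, 2), -23))), Rational(1, 2)) = Pow(Add(-38464, Add(Rational(11, 8), Rational(23, 2))), Rational(1, 2)) = Pow(Add(-38464, Rational(103, 8)), Rational(1, 2)) = Pow(Rational(-307609, 8), Rational(1, 2)) = Mul(Rational(1, 4), I, Pow(615218, Rational(1, 2)))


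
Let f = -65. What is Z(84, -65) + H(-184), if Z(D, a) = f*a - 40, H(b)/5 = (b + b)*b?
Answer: 342745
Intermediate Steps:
H(b) = 10*b² (H(b) = 5*((b + b)*b) = 5*((2*b)*b) = 5*(2*b²) = 10*b²)
Z(D, a) = -40 - 65*a (Z(D, a) = -65*a - 40 = -40 - 65*a)
Z(84, -65) + H(-184) = (-40 - 65*(-65)) + 10*(-184)² = (-40 + 4225) + 10*33856 = 4185 + 338560 = 342745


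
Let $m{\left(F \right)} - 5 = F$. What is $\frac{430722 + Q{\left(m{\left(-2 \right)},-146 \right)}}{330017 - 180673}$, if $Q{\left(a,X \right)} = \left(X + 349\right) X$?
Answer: $\frac{100271}{37336} \approx 2.6856$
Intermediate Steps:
$m{\left(F \right)} = 5 + F$
$Q{\left(a,X \right)} = X \left(349 + X\right)$ ($Q{\left(a,X \right)} = \left(349 + X\right) X = X \left(349 + X\right)$)
$\frac{430722 + Q{\left(m{\left(-2 \right)},-146 \right)}}{330017 - 180673} = \frac{430722 - 146 \left(349 - 146\right)}{330017 - 180673} = \frac{430722 - 29638}{149344} = \left(430722 - 29638\right) \frac{1}{149344} = 401084 \cdot \frac{1}{149344} = \frac{100271}{37336}$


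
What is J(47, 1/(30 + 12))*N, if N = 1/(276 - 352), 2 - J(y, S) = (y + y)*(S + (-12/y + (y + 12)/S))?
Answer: 4891073/1596 ≈ 3064.6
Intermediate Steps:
J(y, S) = 2 - 2*y*(S - 12/y + (12 + y)/S) (J(y, S) = 2 - (y + y)*(S + (-12/y + (y + 12)/S)) = 2 - 2*y*(S + (-12/y + (12 + y)/S)) = 2 - 2*y*(S - 12/y + (12 + y)/S))
N = -1/76 (N = 1/(-76) = -1/76 ≈ -0.013158)
J(47, 1/(30 + 12))*N = (26 - 24*47/1/(30 + 12) - 2*47/(30 + 12) - 2*47²/1/(30 + 12))*(-1/76) = (26 - 24*47/1/42 - 2*47/42 - 2*2209/1/42)*(-1/76) = (26 - 24*47/1/42 - 2*1/42*47 - 2*2209/1/42)*(-1/76) = (26 - 24*47*42 - 47/21 - 2*42*2209)*(-1/76) = (26 - 47376 - 47/21 - 185556)*(-1/76) = -4891073/21*(-1/76) = 4891073/1596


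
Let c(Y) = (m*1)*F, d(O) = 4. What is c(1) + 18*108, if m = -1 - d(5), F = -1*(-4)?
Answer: 1924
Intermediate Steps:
F = 4
m = -5 (m = -1 - 1*4 = -1 - 4 = -5)
c(Y) = -20 (c(Y) = -5*1*4 = -5*4 = -20)
c(1) + 18*108 = -20 + 18*108 = -20 + 1944 = 1924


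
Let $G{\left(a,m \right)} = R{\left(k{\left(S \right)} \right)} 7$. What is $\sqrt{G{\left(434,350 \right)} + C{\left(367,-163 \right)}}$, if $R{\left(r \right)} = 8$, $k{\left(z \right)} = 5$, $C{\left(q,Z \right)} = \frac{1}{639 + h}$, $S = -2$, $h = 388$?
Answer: $\frac{\sqrt{59065851}}{1027} \approx 7.4834$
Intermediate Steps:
$C{\left(q,Z \right)} = \frac{1}{1027}$ ($C{\left(q,Z \right)} = \frac{1}{639 + 388} = \frac{1}{1027}$)
$G{\left(a,m \right)} = 56$ ($G{\left(a,m \right)} = 8 \cdot 7 = 56$)
$\sqrt{G{\left(434,350 \right)} + C{\left(367,-163 \right)}} = \sqrt{56 + \frac{1}{1027}} = \sqrt{\frac{57513}{1027}} = \frac{\sqrt{59065851}}{1027}$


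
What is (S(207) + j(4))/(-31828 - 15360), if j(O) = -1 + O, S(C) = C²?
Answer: -10713/11797 ≈ -0.90811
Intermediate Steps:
(S(207) + j(4))/(-31828 - 15360) = (207² + (-1 + 4))/(-31828 - 15360) = (42849 + 3)/(-47188) = 42852*(-1/47188) = -10713/11797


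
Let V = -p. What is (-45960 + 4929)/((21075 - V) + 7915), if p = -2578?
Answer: -13677/8804 ≈ -1.5535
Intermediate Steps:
V = 2578 (V = -1*(-2578) = 2578)
(-45960 + 4929)/((21075 - V) + 7915) = (-45960 + 4929)/((21075 - 1*2578) + 7915) = -41031/((21075 - 2578) + 7915) = -41031/(18497 + 7915) = -41031/26412 = -41031*1/26412 = -13677/8804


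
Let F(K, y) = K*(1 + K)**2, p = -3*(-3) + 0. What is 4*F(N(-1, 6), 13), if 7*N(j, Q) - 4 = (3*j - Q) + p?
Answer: 1936/343 ≈ 5.6443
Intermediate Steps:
p = 9 (p = 9 + 0 = 9)
N(j, Q) = 13/7 - Q/7 + 3*j/7 (N(j, Q) = 4/7 + ((3*j - Q) + 9)/7 = 4/7 + ((-Q + 3*j) + 9)/7 = 4/7 + (9 - Q + 3*j)/7 = 4/7 + (9/7 - Q/7 + 3*j/7) = 13/7 - Q/7 + 3*j/7)
4*F(N(-1, 6), 13) = 4*((13/7 - 1/7*6 + (3/7)*(-1))*(1 + (13/7 - 1/7*6 + (3/7)*(-1)))**2) = 4*((13/7 - 6/7 - 3/7)*(1 + (13/7 - 6/7 - 3/7))**2) = 4*(4*(1 + 4/7)**2/7) = 4*(4*(11/7)**2/7) = 4*((4/7)*(121/49)) = 4*(484/343) = 1936/343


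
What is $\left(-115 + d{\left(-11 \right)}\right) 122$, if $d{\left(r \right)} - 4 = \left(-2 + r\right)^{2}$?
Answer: $7076$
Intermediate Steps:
$d{\left(r \right)} = 4 + \left(-2 + r\right)^{2}$
$\left(-115 + d{\left(-11 \right)}\right) 122 = \left(-115 + \left(4 + \left(-2 - 11\right)^{2}\right)\right) 122 = \left(-115 + \left(4 + \left(-13\right)^{2}\right)\right) 122 = \left(-115 + \left(4 + 169\right)\right) 122 = \left(-115 + 173\right) 122 = 58 \cdot 122 = 7076$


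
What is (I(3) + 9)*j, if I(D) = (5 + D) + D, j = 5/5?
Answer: 20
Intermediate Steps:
j = 1 (j = 5*(⅕) = 1)
I(D) = 5 + 2*D
(I(3) + 9)*j = ((5 + 2*3) + 9)*1 = ((5 + 6) + 9)*1 = (11 + 9)*1 = 20*1 = 20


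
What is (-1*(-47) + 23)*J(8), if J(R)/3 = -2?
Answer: -420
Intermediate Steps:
J(R) = -6 (J(R) = 3*(-2) = -6)
(-1*(-47) + 23)*J(8) = (-1*(-47) + 23)*(-6) = (47 + 23)*(-6) = 70*(-6) = -420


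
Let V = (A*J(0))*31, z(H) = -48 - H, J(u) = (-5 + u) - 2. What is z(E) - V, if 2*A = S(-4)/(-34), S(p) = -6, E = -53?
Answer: 821/34 ≈ 24.147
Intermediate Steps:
J(u) = -7 + u
A = 3/34 (A = (-6/(-34))/2 = (-6*(-1/34))/2 = (½)*(3/17) = 3/34 ≈ 0.088235)
V = -651/34 (V = (3*(-7 + 0)/34)*31 = ((3/34)*(-7))*31 = -21/34*31 = -651/34 ≈ -19.147)
z(E) - V = (-48 - 1*(-53)) - 1*(-651/34) = (-48 + 53) + 651/34 = 5 + 651/34 = 821/34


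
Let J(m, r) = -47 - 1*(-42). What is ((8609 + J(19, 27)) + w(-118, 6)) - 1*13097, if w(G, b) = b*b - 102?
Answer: -4559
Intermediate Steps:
w(G, b) = -102 + b² (w(G, b) = b² - 102 = -102 + b²)
J(m, r) = -5 (J(m, r) = -47 + 42 = -5)
((8609 + J(19, 27)) + w(-118, 6)) - 1*13097 = ((8609 - 5) + (-102 + 6²)) - 1*13097 = (8604 + (-102 + 36)) - 13097 = (8604 - 66) - 13097 = 8538 - 13097 = -4559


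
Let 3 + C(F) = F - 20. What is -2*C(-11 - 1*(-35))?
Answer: -2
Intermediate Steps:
C(F) = -23 + F (C(F) = -3 + (F - 20) = -3 + (-20 + F) = -23 + F)
-2*C(-11 - 1*(-35)) = -2*(-23 + (-11 - 1*(-35))) = -2*(-23 + (-11 + 35)) = -2*(-23 + 24) = -2*1 = -2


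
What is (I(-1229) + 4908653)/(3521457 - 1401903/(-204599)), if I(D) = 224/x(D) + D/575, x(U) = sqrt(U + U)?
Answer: 288737704128677/207140295010725 - 11457544*I*sqrt(2458)/442739865335967 ≈ 1.3939 - 1.283e-6*I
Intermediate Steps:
x(U) = sqrt(2)*sqrt(U) (x(U) = sqrt(2*U) = sqrt(2)*sqrt(U))
I(D) = D/575 + 112*sqrt(2)/sqrt(D) (I(D) = 224/((sqrt(2)*sqrt(D))) + D/575 = 224*(sqrt(2)/(2*sqrt(D))) + D*(1/575) = 112*sqrt(2)/sqrt(D) + D/575 = D/575 + 112*sqrt(2)/sqrt(D))
(I(-1229) + 4908653)/(3521457 - 1401903/(-204599)) = (((1/575)*(-1229) + 112*sqrt(2)/sqrt(-1229)) + 4908653)/(3521457 - 1401903/(-204599)) = ((-1229/575 + 112*sqrt(2)*(-I*sqrt(1229)/1229)) + 4908653)/(3521457 - 1401903*(-1/204599)) = ((-1229/575 - 112*I*sqrt(2458)/1229) + 4908653)/(3521457 + 1401903/204599) = (2822474246/575 - 112*I*sqrt(2458)/1229)/(720487982646/204599) = (2822474246/575 - 112*I*sqrt(2458)/1229)*(204599/720487982646) = 288737704128677/207140295010725 - 11457544*I*sqrt(2458)/442739865335967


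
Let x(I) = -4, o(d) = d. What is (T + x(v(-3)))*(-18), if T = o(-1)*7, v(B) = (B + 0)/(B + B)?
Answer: 198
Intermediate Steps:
v(B) = ½ (v(B) = B/((2*B)) = B*(1/(2*B)) = ½)
T = -7 (T = -1*7 = -7)
(T + x(v(-3)))*(-18) = (-7 - 4)*(-18) = -11*(-18) = 198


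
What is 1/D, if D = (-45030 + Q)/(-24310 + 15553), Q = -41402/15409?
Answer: 134936613/693908672 ≈ 0.19446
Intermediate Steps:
Q = -41402/15409 (Q = -41402*1/15409 = -41402/15409 ≈ -2.6869)
D = 693908672/134936613 (D = (-45030 - 41402/15409)/(-24310 + 15553) = -693908672/15409/(-8757) = -693908672/15409*(-1/8757) = 693908672/134936613 ≈ 5.1425)
1/D = 1/(693908672/134936613) = 134936613/693908672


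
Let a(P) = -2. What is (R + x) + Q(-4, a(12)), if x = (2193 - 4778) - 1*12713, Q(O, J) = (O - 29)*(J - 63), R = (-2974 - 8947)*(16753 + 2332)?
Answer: -227525438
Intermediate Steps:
R = -227512285 (R = -11921*19085 = -227512285)
Q(O, J) = (-63 + J)*(-29 + O) (Q(O, J) = (-29 + O)*(-63 + J) = (-63 + J)*(-29 + O))
x = -15298 (x = -2585 - 12713 = -15298)
(R + x) + Q(-4, a(12)) = (-227512285 - 15298) + (1827 - 63*(-4) - 29*(-2) - 2*(-4)) = -227527583 + (1827 + 252 + 58 + 8) = -227527583 + 2145 = -227525438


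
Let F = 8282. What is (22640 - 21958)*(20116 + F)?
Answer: 19367436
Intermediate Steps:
(22640 - 21958)*(20116 + F) = (22640 - 21958)*(20116 + 8282) = 682*28398 = 19367436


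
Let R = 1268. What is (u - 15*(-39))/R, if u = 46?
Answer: 631/1268 ≈ 0.49763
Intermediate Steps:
(u - 15*(-39))/R = (46 - 15*(-39))/1268 = (46 + 585)*(1/1268) = 631*(1/1268) = 631/1268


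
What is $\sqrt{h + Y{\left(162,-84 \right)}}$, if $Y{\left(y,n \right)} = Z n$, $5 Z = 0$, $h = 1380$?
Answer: $2 \sqrt{345} \approx 37.148$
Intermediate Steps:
$Z = 0$ ($Z = \frac{1}{5} \cdot 0 = 0$)
$Y{\left(y,n \right)} = 0$ ($Y{\left(y,n \right)} = 0 n = 0$)
$\sqrt{h + Y{\left(162,-84 \right)}} = \sqrt{1380 + 0} = \sqrt{1380} = 2 \sqrt{345}$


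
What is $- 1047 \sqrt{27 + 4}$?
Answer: $- 1047 \sqrt{31} \approx -5829.5$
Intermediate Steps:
$- 1047 \sqrt{27 + 4} = - 1047 \sqrt{31}$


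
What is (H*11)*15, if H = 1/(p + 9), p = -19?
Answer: -33/2 ≈ -16.500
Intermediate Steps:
H = -⅒ (H = 1/(-19 + 9) = 1/(-10) = -⅒ ≈ -0.10000)
(H*11)*15 = -⅒*11*15 = -11/10*15 = -33/2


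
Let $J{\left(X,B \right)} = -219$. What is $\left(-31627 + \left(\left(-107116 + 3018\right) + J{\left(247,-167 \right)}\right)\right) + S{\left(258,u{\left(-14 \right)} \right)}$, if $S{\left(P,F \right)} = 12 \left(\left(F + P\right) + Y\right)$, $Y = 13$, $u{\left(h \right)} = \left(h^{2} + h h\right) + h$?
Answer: $-128156$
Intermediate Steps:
$u{\left(h \right)} = h + 2 h^{2}$ ($u{\left(h \right)} = \left(h^{2} + h^{2}\right) + h = 2 h^{2} + h = h + 2 h^{2}$)
$S{\left(P,F \right)} = 156 + 12 F + 12 P$ ($S{\left(P,F \right)} = 12 \left(\left(F + P\right) + 13\right) = 12 \left(13 + F + P\right) = 156 + 12 F + 12 P$)
$\left(-31627 + \left(\left(-107116 + 3018\right) + J{\left(247,-167 \right)}\right)\right) + S{\left(258,u{\left(-14 \right)} \right)} = \left(-31627 + \left(\left(-107116 + 3018\right) - 219\right)\right) + \left(156 + 12 \left(- 14 \left(1 + 2 \left(-14\right)\right)\right) + 12 \cdot 258\right) = \left(-31627 - 104317\right) + \left(156 + 12 \left(- 14 \left(1 - 28\right)\right) + 3096\right) = \left(-31627 - 104317\right) + \left(156 + 12 \left(\left(-14\right) \left(-27\right)\right) + 3096\right) = -135944 + \left(156 + 12 \cdot 378 + 3096\right) = -135944 + \left(156 + 4536 + 3096\right) = -135944 + 7788 = -128156$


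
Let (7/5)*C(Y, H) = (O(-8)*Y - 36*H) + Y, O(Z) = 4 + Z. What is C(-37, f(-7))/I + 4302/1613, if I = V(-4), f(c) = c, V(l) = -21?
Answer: -765067/79037 ≈ -9.6799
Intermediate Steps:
C(Y, H) = -180*H/7 - 15*Y/7 (C(Y, H) = 5*(((4 - 8)*Y - 36*H) + Y)/7 = 5*((-4*Y - 36*H) + Y)/7 = 5*((-36*H - 4*Y) + Y)/7 = 5*(-36*H - 3*Y)/7 = -180*H/7 - 15*Y/7)
I = -21
C(-37, f(-7))/I + 4302/1613 = (-180/7*(-7) - 15/7*(-37))/(-21) + 4302/1613 = (180 + 555/7)*(-1/21) + 4302*(1/1613) = (1815/7)*(-1/21) + 4302/1613 = -605/49 + 4302/1613 = -765067/79037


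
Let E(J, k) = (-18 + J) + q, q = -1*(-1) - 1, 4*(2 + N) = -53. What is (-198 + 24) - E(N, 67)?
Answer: -563/4 ≈ -140.75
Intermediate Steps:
N = -61/4 (N = -2 + (1/4)*(-53) = -2 - 53/4 = -61/4 ≈ -15.250)
q = 0 (q = 1 - 1 = 0)
E(J, k) = -18 + J (E(J, k) = (-18 + J) + 0 = -18 + J)
(-198 + 24) - E(N, 67) = (-198 + 24) - (-18 - 61/4) = -174 - 1*(-133/4) = -174 + 133/4 = -563/4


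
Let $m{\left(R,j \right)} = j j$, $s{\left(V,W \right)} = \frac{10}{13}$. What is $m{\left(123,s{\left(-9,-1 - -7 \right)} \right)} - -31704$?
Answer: $\frac{5358076}{169} \approx 31705.0$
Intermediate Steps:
$s{\left(V,W \right)} = \frac{10}{13}$ ($s{\left(V,W \right)} = 10 \cdot \frac{1}{13} = \frac{10}{13}$)
$m{\left(R,j \right)} = j^{2}$
$m{\left(123,s{\left(-9,-1 - -7 \right)} \right)} - -31704 = \left(\frac{10}{13}\right)^{2} - -31704 = \frac{100}{169} + 31704 = \frac{5358076}{169}$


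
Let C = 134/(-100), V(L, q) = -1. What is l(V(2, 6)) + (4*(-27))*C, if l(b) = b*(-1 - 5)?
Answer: 3768/25 ≈ 150.72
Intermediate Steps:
l(b) = -6*b (l(b) = b*(-6) = -6*b)
C = -67/50 (C = 134*(-1/100) = -67/50 ≈ -1.3400)
l(V(2, 6)) + (4*(-27))*C = -6*(-1) + (4*(-27))*(-67/50) = 6 - 108*(-67/50) = 6 + 3618/25 = 3768/25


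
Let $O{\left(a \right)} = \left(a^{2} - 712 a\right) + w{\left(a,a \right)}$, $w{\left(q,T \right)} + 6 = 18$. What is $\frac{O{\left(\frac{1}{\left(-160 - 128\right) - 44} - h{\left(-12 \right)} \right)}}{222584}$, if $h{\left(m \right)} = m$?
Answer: $- \frac{924330495}{24534098816} \approx -0.037675$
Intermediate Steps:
$w{\left(q,T \right)} = 12$ ($w{\left(q,T \right)} = -6 + 18 = 12$)
$O{\left(a \right)} = 12 + a^{2} - 712 a$ ($O{\left(a \right)} = \left(a^{2} - 712 a\right) + 12 = 12 + a^{2} - 712 a$)
$\frac{O{\left(\frac{1}{\left(-160 - 128\right) - 44} - h{\left(-12 \right)} \right)}}{222584} = \frac{12 + \left(\frac{1}{\left(-160 - 128\right) - 44} - -12\right)^{2} - 712 \left(\frac{1}{\left(-160 - 128\right) - 44} - -12\right)}{222584} = \left(12 + \left(\frac{1}{\left(-160 - 128\right) - 44} + 12\right)^{2} - 712 \left(\frac{1}{\left(-160 - 128\right) - 44} + 12\right)\right) \frac{1}{222584} = \left(12 + \left(\frac{1}{-288 - 44} + 12\right)^{2} - 712 \left(\frac{1}{-288 - 44} + 12\right)\right) \frac{1}{222584} = \left(12 + \left(\frac{1}{-332} + 12\right)^{2} - 712 \left(\frac{1}{-332} + 12\right)\right) \frac{1}{222584} = \left(12 + \left(- \frac{1}{332} + 12\right)^{2} - 712 \left(- \frac{1}{332} + 12\right)\right) \frac{1}{222584} = \left(12 + \left(\frac{3983}{332}\right)^{2} - \frac{708974}{83}\right) \frac{1}{222584} = \left(12 + \frac{15864289}{110224} - \frac{708974}{83}\right) \frac{1}{222584} = \left(- \frac{924330495}{110224}\right) \frac{1}{222584} = - \frac{924330495}{24534098816}$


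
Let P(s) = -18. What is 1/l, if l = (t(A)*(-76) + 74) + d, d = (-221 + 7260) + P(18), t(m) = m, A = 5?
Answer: 1/6715 ≈ 0.00014892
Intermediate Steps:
d = 7021 (d = (-221 + 7260) - 18 = 7039 - 18 = 7021)
l = 6715 (l = (5*(-76) + 74) + 7021 = (-380 + 74) + 7021 = -306 + 7021 = 6715)
1/l = 1/6715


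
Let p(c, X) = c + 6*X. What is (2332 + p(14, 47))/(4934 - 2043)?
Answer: 2628/2891 ≈ 0.90903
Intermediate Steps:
(2332 + p(14, 47))/(4934 - 2043) = (2332 + (14 + 6*47))/(4934 - 2043) = (2332 + (14 + 282))/2891 = (2332 + 296)*(1/2891) = 2628*(1/2891) = 2628/2891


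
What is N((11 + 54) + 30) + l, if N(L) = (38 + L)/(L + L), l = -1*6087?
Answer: -60863/10 ≈ -6086.3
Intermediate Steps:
l = -6087
N(L) = (38 + L)/(2*L) (N(L) = (38 + L)/((2*L)) = (38 + L)*(1/(2*L)) = (38 + L)/(2*L))
N((11 + 54) + 30) + l = (38 + ((11 + 54) + 30))/(2*((11 + 54) + 30)) - 6087 = (38 + (65 + 30))/(2*(65 + 30)) - 6087 = (1/2)*(38 + 95)/95 - 6087 = (1/2)*(1/95)*133 - 6087 = 7/10 - 6087 = -60863/10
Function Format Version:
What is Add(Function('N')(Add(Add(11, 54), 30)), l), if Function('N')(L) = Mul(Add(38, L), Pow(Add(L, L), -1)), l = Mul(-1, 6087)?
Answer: Rational(-60863, 10) ≈ -6086.3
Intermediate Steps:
l = -6087
Function('N')(L) = Mul(Rational(1, 2), Pow(L, -1), Add(38, L)) (Function('N')(L) = Mul(Add(38, L), Pow(Mul(2, L), -1)) = Mul(Add(38, L), Mul(Rational(1, 2), Pow(L, -1))) = Mul(Rational(1, 2), Pow(L, -1), Add(38, L)))
Add(Function('N')(Add(Add(11, 54), 30)), l) = Add(Mul(Rational(1, 2), Pow(Add(Add(11, 54), 30), -1), Add(38, Add(Add(11, 54), 30))), -6087) = Add(Mul(Rational(1, 2), Pow(Add(65, 30), -1), Add(38, Add(65, 30))), -6087) = Add(Mul(Rational(1, 2), Pow(95, -1), Add(38, 95)), -6087) = Add(Mul(Rational(1, 2), Rational(1, 95), 133), -6087) = Add(Rational(7, 10), -6087) = Rational(-60863, 10)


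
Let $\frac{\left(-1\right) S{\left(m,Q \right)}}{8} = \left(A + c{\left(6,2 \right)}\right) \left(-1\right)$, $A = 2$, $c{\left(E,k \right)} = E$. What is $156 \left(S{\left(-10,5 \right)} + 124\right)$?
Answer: $29328$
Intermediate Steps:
$S{\left(m,Q \right)} = 64$ ($S{\left(m,Q \right)} = - 8 \left(2 + 6\right) \left(-1\right) = - 8 \cdot 8 \left(-1\right) = \left(-8\right) \left(-8\right) = 64$)
$156 \left(S{\left(-10,5 \right)} + 124\right) = 156 \left(64 + 124\right) = 156 \cdot 188 = 29328$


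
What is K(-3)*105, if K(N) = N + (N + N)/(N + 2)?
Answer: 315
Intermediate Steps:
K(N) = N + 2*N/(2 + N) (K(N) = N + (2*N)/(2 + N) = N + 2*N/(2 + N))
K(-3)*105 = -3*(4 - 3)/(2 - 3)*105 = -3*1/(-1)*105 = -3*(-1)*1*105 = 3*105 = 315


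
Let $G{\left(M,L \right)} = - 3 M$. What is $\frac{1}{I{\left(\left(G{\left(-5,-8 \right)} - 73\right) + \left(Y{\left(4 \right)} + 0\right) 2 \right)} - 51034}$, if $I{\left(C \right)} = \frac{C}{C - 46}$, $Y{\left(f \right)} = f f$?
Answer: $- \frac{36}{1837211} \approx -1.9595 \cdot 10^{-5}$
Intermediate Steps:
$Y{\left(f \right)} = f^{2}$
$I{\left(C \right)} = \frac{C}{-46 + C}$
$\frac{1}{I{\left(\left(G{\left(-5,-8 \right)} - 73\right) + \left(Y{\left(4 \right)} + 0\right) 2 \right)} - 51034} = \frac{1}{\frac{\left(\left(-3\right) \left(-5\right) - 73\right) + \left(4^{2} + 0\right) 2}{-46 + \left(\left(\left(-3\right) \left(-5\right) - 73\right) + \left(4^{2} + 0\right) 2\right)} - 51034} = \frac{1}{\frac{\left(15 - 73\right) + \left(16 + 0\right) 2}{-46 + \left(\left(15 - 73\right) + \left(16 + 0\right) 2\right)} - 51034} = \frac{1}{\frac{-58 + 16 \cdot 2}{-46 + \left(-58 + 16 \cdot 2\right)} - 51034} = \frac{1}{\frac{-58 + 32}{-46 + \left(-58 + 32\right)} - 51034} = \frac{1}{- \frac{26}{-46 - 26} - 51034} = \frac{1}{- \frac{26}{-72} - 51034} = \frac{1}{\left(-26\right) \left(- \frac{1}{72}\right) - 51034} = \frac{1}{\frac{13}{36} - 51034} = \frac{1}{- \frac{1837211}{36}} = - \frac{36}{1837211}$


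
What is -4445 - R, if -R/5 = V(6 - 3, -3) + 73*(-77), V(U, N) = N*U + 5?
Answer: -32570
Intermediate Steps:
V(U, N) = 5 + N*U
R = 28125 (R = -5*((5 - 3*(6 - 3)) + 73*(-77)) = -5*((5 - 3*3) - 5621) = -5*((5 - 9) - 5621) = -5*(-4 - 5621) = -5*(-5625) = 28125)
-4445 - R = -4445 - 1*28125 = -4445 - 28125 = -32570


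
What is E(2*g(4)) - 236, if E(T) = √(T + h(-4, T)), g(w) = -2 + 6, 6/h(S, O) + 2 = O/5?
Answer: -236 + I*√7 ≈ -236.0 + 2.6458*I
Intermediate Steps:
h(S, O) = 6/(-2 + O/5)
g(w) = 4
E(T) = √(T + 30/(-10 + T))
E(2*g(4)) - 236 = √((30 + (2*4)*(-10 + 2*4))/(-10 + 2*4)) - 236 = √((30 + 8*(-10 + 8))/(-10 + 8)) - 236 = √((30 + 8*(-2))/(-2)) - 236 = √(-(30 - 16)/2) - 236 = √(-½*14) - 236 = √(-7) - 236 = I*√7 - 236 = -236 + I*√7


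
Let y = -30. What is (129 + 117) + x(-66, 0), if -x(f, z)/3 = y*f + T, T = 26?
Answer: -5772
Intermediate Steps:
x(f, z) = -78 + 90*f (x(f, z) = -3*(-30*f + 26) = -3*(26 - 30*f) = -78 + 90*f)
(129 + 117) + x(-66, 0) = (129 + 117) + (-78 + 90*(-66)) = 246 + (-78 - 5940) = 246 - 6018 = -5772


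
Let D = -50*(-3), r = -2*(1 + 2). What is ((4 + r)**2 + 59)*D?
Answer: 9450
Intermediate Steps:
r = -6 (r = -2*3 = -6)
D = 150
((4 + r)**2 + 59)*D = ((4 - 6)**2 + 59)*150 = ((-2)**2 + 59)*150 = (4 + 59)*150 = 63*150 = 9450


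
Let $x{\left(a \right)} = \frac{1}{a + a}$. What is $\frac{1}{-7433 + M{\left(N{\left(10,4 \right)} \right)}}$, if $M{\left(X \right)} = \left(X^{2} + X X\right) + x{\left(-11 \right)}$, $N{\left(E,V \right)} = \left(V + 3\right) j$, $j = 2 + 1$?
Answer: $- \frac{22}{144123} \approx -0.00015265$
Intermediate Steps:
$x{\left(a \right)} = \frac{1}{2 a}$
$j = 3$
$N{\left(E,V \right)} = 9 + 3 V$ ($N{\left(E,V \right)} = \left(V + 3\right) 3 = \left(3 + V\right) 3 = 9 + 3 V$)
$M{\left(X \right)} = - \frac{1}{22} + 2 X^{2}$ ($M{\left(X \right)} = \left(X^{2} + X X\right) + \frac{1}{2 \left(-11\right)} = \left(X^{2} + X^{2}\right) + \frac{1}{2} \left(- \frac{1}{11}\right) = 2 X^{2} - \frac{1}{22} = - \frac{1}{22} + 2 X^{2}$)
$\frac{1}{-7433 + M{\left(N{\left(10,4 \right)} \right)}} = \frac{1}{-7433 - \left(\frac{1}{22} - 2 \left(9 + 3 \cdot 4\right)^{2}\right)} = \frac{1}{-7433 - \left(\frac{1}{22} - 2 \left(9 + 12\right)^{2}\right)} = \frac{1}{-7433 - \left(\frac{1}{22} - 2 \cdot 21^{2}\right)} = \frac{1}{-7433 + \left(- \frac{1}{22} + 2 \cdot 441\right)} = \frac{1}{-7433 + \left(- \frac{1}{22} + 882\right)} = \frac{1}{-7433 + \frac{19403}{22}} = \frac{1}{- \frac{144123}{22}} = - \frac{22}{144123}$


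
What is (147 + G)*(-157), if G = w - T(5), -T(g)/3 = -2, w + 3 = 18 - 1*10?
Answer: -22922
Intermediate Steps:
w = 5 (w = -3 + (18 - 1*10) = -3 + (18 - 10) = -3 + 8 = 5)
T(g) = 6 (T(g) = -3*(-2) = 6)
G = -1 (G = 5 - 1*6 = 5 - 6 = -1)
(147 + G)*(-157) = (147 - 1)*(-157) = 146*(-157) = -22922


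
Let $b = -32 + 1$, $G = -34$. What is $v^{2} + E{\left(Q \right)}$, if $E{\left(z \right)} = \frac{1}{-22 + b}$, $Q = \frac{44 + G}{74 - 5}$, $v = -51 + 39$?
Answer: $\frac{7631}{53} \approx 143.98$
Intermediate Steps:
$b = -31$
$v = -12$
$Q = \frac{10}{69}$ ($Q = \frac{44 - 34}{74 - 5} = \frac{10}{69} \approx 0.14493$)
$E{\left(z \right)} = - \frac{1}{53}$ ($E{\left(z \right)} = \frac{1}{-22 - 31} = \frac{1}{-53} = - \frac{1}{53}$)
$v^{2} + E{\left(Q \right)} = \left(-12\right)^{2} - \frac{1}{53} = 144 - \frac{1}{53} = \frac{7631}{53}$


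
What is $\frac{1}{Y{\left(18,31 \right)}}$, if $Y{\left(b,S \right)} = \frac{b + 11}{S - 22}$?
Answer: $\frac{9}{29} \approx 0.31034$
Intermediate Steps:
$Y{\left(b,S \right)} = \frac{11 + b}{-22 + S}$
$\frac{1}{Y{\left(18,31 \right)}} = \frac{1}{\frac{1}{-22 + 31} \left(11 + 18\right)} = \frac{1}{\frac{1}{9} \cdot 29} = \frac{1}{\frac{29}{9}} = \frac{9}{29}$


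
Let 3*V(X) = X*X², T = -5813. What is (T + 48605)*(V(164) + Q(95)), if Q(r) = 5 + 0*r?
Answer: 62917919176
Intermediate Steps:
Q(r) = 5 (Q(r) = 5 + 0 = 5)
V(X) = X³/3 (V(X) = (X*X²)/3 = X³/3)
(T + 48605)*(V(164) + Q(95)) = (-5813 + 48605)*((⅓)*164³ + 5) = 42792*((⅓)*4410944 + 5) = 42792*(4410944/3 + 5) = 42792*(4410959/3) = 62917919176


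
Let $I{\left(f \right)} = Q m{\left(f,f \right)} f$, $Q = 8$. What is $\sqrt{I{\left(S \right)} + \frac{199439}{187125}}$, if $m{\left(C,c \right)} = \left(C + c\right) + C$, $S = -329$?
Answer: $\frac{\sqrt{3638537320335915}}{37425} \approx 1611.8$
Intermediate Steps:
$m{\left(C,c \right)} = c + 2 C$
$I{\left(f \right)} = 24 f^{2}$ ($I{\left(f \right)} = 8 \left(f + 2 f\right) f = 8 \cdot 3 f f = 24 f f = 24 f^{2}$)
$\sqrt{I{\left(S \right)} + \frac{199439}{187125}} = \sqrt{24 \left(-329\right)^{2} + \frac{199439}{187125}} = \sqrt{24 \cdot 108241 + 199439 \cdot \frac{1}{187125}} = \sqrt{2597784 + \frac{199439}{187125}} = \sqrt{\frac{486110530439}{187125}} = \frac{\sqrt{3638537320335915}}{37425}$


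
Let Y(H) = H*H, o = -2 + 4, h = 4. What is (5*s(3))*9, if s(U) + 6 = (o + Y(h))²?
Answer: 14310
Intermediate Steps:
o = 2
Y(H) = H²
s(U) = 318 (s(U) = -6 + (2 + 4²)² = -6 + (2 + 16)² = -6 + 18² = -6 + 324 = 318)
(5*s(3))*9 = (5*318)*9 = 1590*9 = 14310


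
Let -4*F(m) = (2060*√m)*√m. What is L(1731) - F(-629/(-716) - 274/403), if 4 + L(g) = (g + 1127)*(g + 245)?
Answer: 1629576640437/288548 ≈ 5.6475e+6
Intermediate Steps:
L(g) = -4 + (245 + g)*(1127 + g) (L(g) = -4 + (g + 1127)*(g + 245) = -4 + (1127 + g)*(245 + g) = -4 + (245 + g)*(1127 + g))
F(m) = -515*m (F(m) = -2060*√m*√m/4 = -515*m)
L(1731) - F(-629/(-716) - 274/403) = (276111 + 1731² + 1372*1731) - (-515)*(-629/(-716) - 274/403) = (276111 + 2996361 + 2374932) - (-515)*(-629*(-1/716) - 274*1/403) = 5647404 - (-515)*(629/716 - 274/403) = 5647404 - (-515)*57303/288548 = 5647404 - 1*(-29511045/288548) = 5647404 + 29511045/288548 = 1629576640437/288548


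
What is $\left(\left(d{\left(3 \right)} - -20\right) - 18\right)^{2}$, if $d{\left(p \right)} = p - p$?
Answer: $4$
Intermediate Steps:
$d{\left(p \right)} = 0$
$\left(\left(d{\left(3 \right)} - -20\right) - 18\right)^{2} = \left(\left(0 - -20\right) - 18\right)^{2} = \left(\left(0 + 20\right) - 18\right)^{2} = \left(20 - 18\right)^{2} = 2^{2} = 4$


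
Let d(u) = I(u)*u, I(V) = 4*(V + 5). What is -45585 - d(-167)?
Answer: -153801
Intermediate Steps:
I(V) = 20 + 4*V (I(V) = 4*(5 + V) = 20 + 4*V)
d(u) = u*(20 + 4*u) (d(u) = (20 + 4*u)*u = u*(20 + 4*u))
-45585 - d(-167) = -45585 - 4*(-167)*(5 - 167) = -45585 - 4*(-167)*(-162) = -45585 - 1*108216 = -45585 - 108216 = -153801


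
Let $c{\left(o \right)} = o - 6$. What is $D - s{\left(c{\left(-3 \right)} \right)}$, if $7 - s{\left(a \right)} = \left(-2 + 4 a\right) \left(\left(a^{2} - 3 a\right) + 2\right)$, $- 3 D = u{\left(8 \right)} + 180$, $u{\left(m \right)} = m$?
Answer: $- \frac{12749}{3} \approx -4249.7$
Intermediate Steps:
$c{\left(o \right)} = -6 + o$ ($c{\left(o \right)} = o - 6 = -6 + o$)
$D = - \frac{188}{3}$ ($D = - \frac{8 + 180}{3} = \left(- \frac{1}{3}\right) 188 = - \frac{188}{3} \approx -62.667$)
$s{\left(a \right)} = 7 - \left(-2 + 4 a\right) \left(2 + a^{2} - 3 a\right)$ ($s{\left(a \right)} = 7 - \left(-2 + 4 a\right) \left(\left(a^{2} - 3 a\right) + 2\right) = 7 - \left(-2 + 4 a\right) \left(2 + a^{2} - 3 a\right)$)
$D - s{\left(c{\left(-3 \right)} \right)} = - \frac{188}{3} - \left(11 - 14 \left(-6 - 3\right) - 4 \left(-6 - 3\right)^{3} + 14 \left(-6 - 3\right)^{2}\right) = - \frac{188}{3} - \left(11 - -126 - 4 \left(-9\right)^{3} + 14 \left(-9\right)^{2}\right) = - \frac{188}{3} - \left(11 + 126 - -2916 + 14 \cdot 81\right) = - \frac{188}{3} - \left(11 + 126 + 2916 + 1134\right) = - \frac{188}{3} - 4187 = - \frac{12749}{3}$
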